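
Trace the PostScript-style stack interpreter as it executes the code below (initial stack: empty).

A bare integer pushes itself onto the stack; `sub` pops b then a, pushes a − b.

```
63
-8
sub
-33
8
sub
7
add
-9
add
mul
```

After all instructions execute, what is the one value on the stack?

-3053

63  -> [63]
-8  -> [63, -8]
sub -> [71]
-33 -> [71, -33]
8   -> [71, -33, 8]
sub -> [71, -41]
7   -> [71, -41, 7]
add -> [71, -34]
-9  -> [71, -34, -9]
add -> [71, -43]
mul -> [-3053]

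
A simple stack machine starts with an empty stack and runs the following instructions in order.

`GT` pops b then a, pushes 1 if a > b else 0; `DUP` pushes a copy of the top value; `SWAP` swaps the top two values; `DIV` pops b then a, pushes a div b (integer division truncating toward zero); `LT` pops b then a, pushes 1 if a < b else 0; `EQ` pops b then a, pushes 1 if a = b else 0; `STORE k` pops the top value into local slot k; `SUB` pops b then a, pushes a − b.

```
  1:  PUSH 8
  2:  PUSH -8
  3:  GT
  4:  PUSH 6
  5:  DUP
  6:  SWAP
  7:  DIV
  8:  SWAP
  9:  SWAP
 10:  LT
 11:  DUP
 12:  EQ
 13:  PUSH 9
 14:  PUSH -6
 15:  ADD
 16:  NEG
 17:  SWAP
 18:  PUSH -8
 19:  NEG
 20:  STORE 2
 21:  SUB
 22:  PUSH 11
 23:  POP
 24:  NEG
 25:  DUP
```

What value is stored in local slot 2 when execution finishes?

PUSH 8  : 8
PUSH -8 : 8 -8
GT      : 1
PUSH 6  : 1 6
DUP     : 1 6 6
SWAP    : 1 6 6
DIV     : 1 1
SWAP    : 1 1
SWAP    : 1 1
LT      : 0
DUP     : 0 0
EQ      : 1
PUSH 9  : 1 9
PUSH -6 : 1 9 -6
ADD     : 1 3
NEG     : 1 -3
SWAP    : -3 1
PUSH -8 : -3 1 -8
NEG     : -3 1 8
STORE 2 : -3 1
SUB     : -4
PUSH 11 : -4 11
POP     : -4
NEG     : 4
DUP     : 4 4

8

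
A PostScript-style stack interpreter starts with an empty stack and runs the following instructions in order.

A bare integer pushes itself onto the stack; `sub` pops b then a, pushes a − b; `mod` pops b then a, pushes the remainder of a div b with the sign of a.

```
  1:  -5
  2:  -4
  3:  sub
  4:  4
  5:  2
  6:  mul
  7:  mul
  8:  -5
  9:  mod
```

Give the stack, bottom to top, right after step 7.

-5  -> -5
-4  -> -5 -4
sub -> -1
4   -> -1 4
2   -> -1 4 2
mul -> -1 8
mul -> -8

[-8]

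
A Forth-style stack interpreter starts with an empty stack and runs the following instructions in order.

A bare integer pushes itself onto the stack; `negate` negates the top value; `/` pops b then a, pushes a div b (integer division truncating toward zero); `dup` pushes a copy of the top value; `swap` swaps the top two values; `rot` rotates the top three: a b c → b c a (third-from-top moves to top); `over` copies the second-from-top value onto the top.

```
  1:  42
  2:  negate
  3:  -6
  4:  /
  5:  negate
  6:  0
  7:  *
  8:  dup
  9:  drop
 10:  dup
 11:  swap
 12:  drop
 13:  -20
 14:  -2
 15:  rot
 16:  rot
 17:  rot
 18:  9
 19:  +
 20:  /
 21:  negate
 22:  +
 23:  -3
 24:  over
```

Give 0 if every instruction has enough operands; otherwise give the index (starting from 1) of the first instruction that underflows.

42     -> 42
negate -> -42
-6     -> -42 -6
/      -> 7
negate -> -7
0      -> -7 0
*      -> 0
dup    -> 0 0
drop   -> 0
dup    -> 0 0
swap   -> 0 0
drop   -> 0
-20    -> 0 -20
-2     -> 0 -20 -2
rot    -> -20 -2 0
rot    -> -2 0 -20
rot    -> 0 -20 -2
9      -> 0 -20 -2 9
+      -> 0 -20 7
/      -> 0 -2
negate -> 0 2
+      -> 2
-3     -> 2 -3
over   -> 2 -3 2

0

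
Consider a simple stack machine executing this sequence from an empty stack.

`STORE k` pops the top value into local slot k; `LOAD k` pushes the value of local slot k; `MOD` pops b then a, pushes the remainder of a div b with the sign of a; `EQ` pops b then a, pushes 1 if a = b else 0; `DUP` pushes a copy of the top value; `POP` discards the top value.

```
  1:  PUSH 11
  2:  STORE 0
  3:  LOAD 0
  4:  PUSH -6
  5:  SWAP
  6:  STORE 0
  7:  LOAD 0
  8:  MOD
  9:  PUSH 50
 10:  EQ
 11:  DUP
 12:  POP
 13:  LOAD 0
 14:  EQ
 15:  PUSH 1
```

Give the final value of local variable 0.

11

PUSH 11  11
STORE 0  (empty)
LOAD 0   11
PUSH -6  11 -6
SWAP     -6 11
STORE 0  -6
LOAD 0   -6 11
MOD      -6
PUSH 50  -6 50
EQ       0
DUP      0 0
POP      0
LOAD 0   0 11
EQ       0
PUSH 1   0 1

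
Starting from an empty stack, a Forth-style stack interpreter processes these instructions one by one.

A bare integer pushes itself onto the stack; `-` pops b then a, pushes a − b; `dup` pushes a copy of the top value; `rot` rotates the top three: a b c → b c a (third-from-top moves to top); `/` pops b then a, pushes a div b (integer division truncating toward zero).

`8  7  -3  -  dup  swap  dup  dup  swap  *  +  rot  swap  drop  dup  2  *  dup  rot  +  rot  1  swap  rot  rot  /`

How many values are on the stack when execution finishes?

8    : [8]
7    : [8, 7]
-3   : [8, 7, -3]
-    : [8, 10]
dup  : [8, 10, 10]
swap : [8, 10, 10]
dup  : [8, 10, 10, 10]
dup  : [8, 10, 10, 10, 10]
swap : [8, 10, 10, 10, 10]
*    : [8, 10, 10, 100]
+    : [8, 10, 110]
rot  : [10, 110, 8]
swap : [10, 8, 110]
drop : [10, 8]
dup  : [10, 8, 8]
2    : [10, 8, 8, 2]
*    : [10, 8, 16]
dup  : [10, 8, 16, 16]
rot  : [10, 16, 16, 8]
+    : [10, 16, 24]
rot  : [16, 24, 10]
1    : [16, 24, 10, 1]
swap : [16, 24, 1, 10]
rot  : [16, 1, 10, 24]
rot  : [16, 10, 24, 1]
/    : [16, 10, 24]

3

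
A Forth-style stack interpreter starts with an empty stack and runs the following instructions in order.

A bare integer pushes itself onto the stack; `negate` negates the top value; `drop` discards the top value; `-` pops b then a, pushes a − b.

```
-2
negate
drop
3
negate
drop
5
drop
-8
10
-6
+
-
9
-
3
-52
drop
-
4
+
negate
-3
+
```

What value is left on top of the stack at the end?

-2     : [-2]
negate : [2]
drop   : []
3      : [3]
negate : [-3]
drop   : []
5      : [5]
drop   : []
-8     : [-8]
10     : [-8, 10]
-6     : [-8, 10, -6]
+      : [-8, 4]
-      : [-12]
9      : [-12, 9]
-      : [-21]
3      : [-21, 3]
-52    : [-21, 3, -52]
drop   : [-21, 3]
-      : [-24]
4      : [-24, 4]
+      : [-20]
negate : [20]
-3     : [20, -3]
+      : [17]

17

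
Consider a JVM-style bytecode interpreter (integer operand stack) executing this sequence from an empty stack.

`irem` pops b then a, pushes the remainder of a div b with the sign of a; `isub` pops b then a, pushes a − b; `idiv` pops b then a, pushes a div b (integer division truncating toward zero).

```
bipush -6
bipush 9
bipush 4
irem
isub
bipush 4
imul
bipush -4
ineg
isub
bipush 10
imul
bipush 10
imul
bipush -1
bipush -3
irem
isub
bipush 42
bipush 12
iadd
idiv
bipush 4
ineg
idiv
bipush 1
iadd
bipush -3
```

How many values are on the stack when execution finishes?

bipush -6 : -6
bipush 9  : -6 9
bipush 4  : -6 9 4
irem      : -6 1
isub      : -7
bipush 4  : -7 4
imul      : -28
bipush -4 : -28 -4
ineg      : -28 4
isub      : -32
bipush 10 : -32 10
imul      : -320
bipush 10 : -320 10
imul      : -3200
bipush -1 : -3200 -1
bipush -3 : -3200 -1 -3
irem      : -3200 -1
isub      : -3199
bipush 42 : -3199 42
bipush 12 : -3199 42 12
iadd      : -3199 54
idiv      : -59
bipush 4  : -59 4
ineg      : -59 -4
idiv      : 14
bipush 1  : 14 1
iadd      : 15
bipush -3 : 15 -3

2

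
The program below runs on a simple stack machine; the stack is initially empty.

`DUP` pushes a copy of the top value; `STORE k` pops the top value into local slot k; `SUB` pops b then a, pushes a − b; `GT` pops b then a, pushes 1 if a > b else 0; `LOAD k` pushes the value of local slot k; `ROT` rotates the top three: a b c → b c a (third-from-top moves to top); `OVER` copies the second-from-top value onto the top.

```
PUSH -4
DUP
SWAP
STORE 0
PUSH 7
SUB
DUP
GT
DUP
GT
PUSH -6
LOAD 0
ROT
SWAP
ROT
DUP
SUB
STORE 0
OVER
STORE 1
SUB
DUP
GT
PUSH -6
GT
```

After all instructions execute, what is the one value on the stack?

PUSH -4  -4
DUP      -4 -4
SWAP     -4 -4
STORE 0  -4
PUSH 7   -4 7
SUB      -11
DUP      -11 -11
GT       0
DUP      0 0
GT       0
PUSH -6  0 -6
LOAD 0   0 -6 -4
ROT      -6 -4 0
SWAP     -6 0 -4
ROT      0 -4 -6
DUP      0 -4 -6 -6
SUB      0 -4 0
STORE 0  0 -4
OVER     0 -4 0
STORE 1  0 -4
SUB      4
DUP      4 4
GT       0
PUSH -6  0 -6
GT       1

1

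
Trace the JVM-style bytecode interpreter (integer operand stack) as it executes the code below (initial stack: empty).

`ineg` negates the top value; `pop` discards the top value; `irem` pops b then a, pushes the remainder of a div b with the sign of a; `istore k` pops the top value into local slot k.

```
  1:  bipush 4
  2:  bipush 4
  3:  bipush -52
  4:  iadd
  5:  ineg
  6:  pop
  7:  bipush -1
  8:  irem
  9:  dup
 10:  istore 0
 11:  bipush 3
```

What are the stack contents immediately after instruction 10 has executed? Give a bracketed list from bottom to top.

[0]

bipush 4    4
bipush 4    4 4
bipush -52  4 4 -52
iadd        4 -48
ineg        4 48
pop         4
bipush -1   4 -1
irem        0
dup         0 0
istore 0    0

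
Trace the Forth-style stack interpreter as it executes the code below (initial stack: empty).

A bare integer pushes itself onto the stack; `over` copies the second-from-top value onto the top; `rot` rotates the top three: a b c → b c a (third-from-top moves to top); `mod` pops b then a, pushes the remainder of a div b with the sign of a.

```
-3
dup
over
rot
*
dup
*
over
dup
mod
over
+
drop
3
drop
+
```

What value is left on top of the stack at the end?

78

-3   -> -3
dup  -> -3 -3
over -> -3 -3 -3
rot  -> -3 -3 -3
*    -> -3 9
dup  -> -3 9 9
*    -> -3 81
over -> -3 81 -3
dup  -> -3 81 -3 -3
mod  -> -3 81 0
over -> -3 81 0 81
+    -> -3 81 81
drop -> -3 81
3    -> -3 81 3
drop -> -3 81
+    -> 78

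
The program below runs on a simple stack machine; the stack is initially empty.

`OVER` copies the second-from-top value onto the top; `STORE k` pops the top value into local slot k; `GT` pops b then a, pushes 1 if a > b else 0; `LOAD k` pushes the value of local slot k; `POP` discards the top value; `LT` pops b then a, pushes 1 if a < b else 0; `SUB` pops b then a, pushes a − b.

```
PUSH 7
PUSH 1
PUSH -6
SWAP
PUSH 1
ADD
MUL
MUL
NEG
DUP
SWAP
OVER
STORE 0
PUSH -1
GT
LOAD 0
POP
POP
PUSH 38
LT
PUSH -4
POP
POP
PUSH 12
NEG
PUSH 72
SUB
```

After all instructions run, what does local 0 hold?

PUSH 7   [7]
PUSH 1   [7, 1]
PUSH -6  [7, 1, -6]
SWAP     [7, -6, 1]
PUSH 1   [7, -6, 1, 1]
ADD      [7, -6, 2]
MUL      [7, -12]
MUL      [-84]
NEG      [84]
DUP      [84, 84]
SWAP     [84, 84]
OVER     [84, 84, 84]
STORE 0  [84, 84]
PUSH -1  [84, 84, -1]
GT       [84, 1]
LOAD 0   [84, 1, 84]
POP      [84, 1]
POP      [84]
PUSH 38  [84, 38]
LT       [0]
PUSH -4  [0, -4]
POP      [0]
POP      []
PUSH 12  [12]
NEG      [-12]
PUSH 72  [-12, 72]
SUB      [-84]

84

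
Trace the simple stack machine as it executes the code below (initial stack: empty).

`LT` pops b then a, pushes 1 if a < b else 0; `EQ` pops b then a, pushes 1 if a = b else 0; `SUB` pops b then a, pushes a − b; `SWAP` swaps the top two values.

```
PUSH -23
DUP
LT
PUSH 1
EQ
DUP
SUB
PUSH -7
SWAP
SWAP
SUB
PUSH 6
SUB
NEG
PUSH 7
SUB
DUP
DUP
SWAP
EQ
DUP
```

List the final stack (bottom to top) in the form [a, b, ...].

[-8, 1, 1]

PUSH -23 : [-23]
DUP      : [-23, -23]
LT       : [0]
PUSH 1   : [0, 1]
EQ       : [0]
DUP      : [0, 0]
SUB      : [0]
PUSH -7  : [0, -7]
SWAP     : [-7, 0]
SWAP     : [0, -7]
SUB      : [7]
PUSH 6   : [7, 6]
SUB      : [1]
NEG      : [-1]
PUSH 7   : [-1, 7]
SUB      : [-8]
DUP      : [-8, -8]
DUP      : [-8, -8, -8]
SWAP     : [-8, -8, -8]
EQ       : [-8, 1]
DUP      : [-8, 1, 1]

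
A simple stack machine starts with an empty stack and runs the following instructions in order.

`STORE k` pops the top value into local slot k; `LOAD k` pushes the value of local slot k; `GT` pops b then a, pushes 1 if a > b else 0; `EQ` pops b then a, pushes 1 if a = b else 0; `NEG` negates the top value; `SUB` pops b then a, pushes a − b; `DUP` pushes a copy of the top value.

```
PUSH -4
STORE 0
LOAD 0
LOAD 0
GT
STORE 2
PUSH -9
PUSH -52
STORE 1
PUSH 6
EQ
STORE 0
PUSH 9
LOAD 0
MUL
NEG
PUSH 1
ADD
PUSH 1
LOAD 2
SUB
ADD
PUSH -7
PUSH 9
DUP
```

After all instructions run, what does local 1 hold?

PUSH -4  → [-4]
STORE 0  → []
LOAD 0   → [-4]
LOAD 0   → [-4, -4]
GT       → [0]
STORE 2  → []
PUSH -9  → [-9]
PUSH -52 → [-9, -52]
STORE 1  → [-9]
PUSH 6   → [-9, 6]
EQ       → [0]
STORE 0  → []
PUSH 9   → [9]
LOAD 0   → [9, 0]
MUL      → [0]
NEG      → [0]
PUSH 1   → [0, 1]
ADD      → [1]
PUSH 1   → [1, 1]
LOAD 2   → [1, 1, 0]
SUB      → [1, 1]
ADD      → [2]
PUSH -7  → [2, -7]
PUSH 9   → [2, -7, 9]
DUP      → [2, -7, 9, 9]

-52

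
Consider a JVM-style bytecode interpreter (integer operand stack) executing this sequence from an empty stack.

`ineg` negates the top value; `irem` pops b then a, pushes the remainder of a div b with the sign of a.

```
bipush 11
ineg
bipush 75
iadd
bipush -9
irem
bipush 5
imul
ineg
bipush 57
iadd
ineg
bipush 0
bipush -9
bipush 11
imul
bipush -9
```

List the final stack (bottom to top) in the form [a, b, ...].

bipush 11 → [11]
ineg      → [-11]
bipush 75 → [-11, 75]
iadd      → [64]
bipush -9 → [64, -9]
irem      → [1]
bipush 5  → [1, 5]
imul      → [5]
ineg      → [-5]
bipush 57 → [-5, 57]
iadd      → [52]
ineg      → [-52]
bipush 0  → [-52, 0]
bipush -9 → [-52, 0, -9]
bipush 11 → [-52, 0, -9, 11]
imul      → [-52, 0, -99]
bipush -9 → [-52, 0, -99, -9]

[-52, 0, -99, -9]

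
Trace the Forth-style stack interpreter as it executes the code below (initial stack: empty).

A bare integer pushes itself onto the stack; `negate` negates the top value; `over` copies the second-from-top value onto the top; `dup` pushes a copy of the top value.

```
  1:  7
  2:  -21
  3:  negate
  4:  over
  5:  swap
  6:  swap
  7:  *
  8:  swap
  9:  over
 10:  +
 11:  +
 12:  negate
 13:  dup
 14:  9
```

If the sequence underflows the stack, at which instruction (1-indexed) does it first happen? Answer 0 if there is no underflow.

7      → 7
-21    → 7 -21
negate → 7 21
over   → 7 21 7
swap   → 7 7 21
swap   → 7 21 7
*      → 7 147
swap   → 147 7
over   → 147 7 147
+      → 147 154
+      → 301
negate → -301
dup    → -301 -301
9      → -301 -301 9

0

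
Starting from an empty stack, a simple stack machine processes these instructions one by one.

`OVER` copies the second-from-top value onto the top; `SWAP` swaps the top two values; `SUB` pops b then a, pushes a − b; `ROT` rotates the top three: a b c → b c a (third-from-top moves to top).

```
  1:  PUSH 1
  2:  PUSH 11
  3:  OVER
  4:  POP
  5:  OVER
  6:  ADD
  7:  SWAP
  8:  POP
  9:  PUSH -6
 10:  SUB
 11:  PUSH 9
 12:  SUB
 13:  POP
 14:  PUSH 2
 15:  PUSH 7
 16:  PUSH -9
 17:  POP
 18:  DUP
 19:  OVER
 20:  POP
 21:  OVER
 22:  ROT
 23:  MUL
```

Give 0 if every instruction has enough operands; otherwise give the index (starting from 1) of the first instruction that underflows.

0

PUSH 1  → [1]
PUSH 11 → [1, 11]
OVER    → [1, 11, 1]
POP     → [1, 11]
OVER    → [1, 11, 1]
ADD     → [1, 12]
SWAP    → [12, 1]
POP     → [12]
PUSH -6 → [12, -6]
SUB     → [18]
PUSH 9  → [18, 9]
SUB     → [9]
POP     → []
PUSH 2  → [2]
PUSH 7  → [2, 7]
PUSH -9 → [2, 7, -9]
POP     → [2, 7]
DUP     → [2, 7, 7]
OVER    → [2, 7, 7, 7]
POP     → [2, 7, 7]
OVER    → [2, 7, 7, 7]
ROT     → [2, 7, 7, 7]
MUL     → [2, 7, 49]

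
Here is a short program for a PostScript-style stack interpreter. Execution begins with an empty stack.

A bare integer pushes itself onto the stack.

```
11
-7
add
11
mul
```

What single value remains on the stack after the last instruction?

11  → [11]
-7  → [11, -7]
add → [4]
11  → [4, 11]
mul → [44]

44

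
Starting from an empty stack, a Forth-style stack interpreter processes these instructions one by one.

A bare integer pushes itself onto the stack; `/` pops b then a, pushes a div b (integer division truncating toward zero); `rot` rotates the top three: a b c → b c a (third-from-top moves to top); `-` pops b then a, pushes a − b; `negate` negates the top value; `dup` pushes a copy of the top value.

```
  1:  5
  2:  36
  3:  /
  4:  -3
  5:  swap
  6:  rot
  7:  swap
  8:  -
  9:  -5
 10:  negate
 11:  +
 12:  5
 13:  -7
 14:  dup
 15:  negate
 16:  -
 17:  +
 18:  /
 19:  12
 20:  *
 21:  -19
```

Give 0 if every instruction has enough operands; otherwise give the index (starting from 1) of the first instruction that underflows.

5     [5]
36    [5, 36]
/     [0]
-3    [0, -3]
swap  [-3, 0]
rot  — needs 3 operands, stack has 2 → underflow

6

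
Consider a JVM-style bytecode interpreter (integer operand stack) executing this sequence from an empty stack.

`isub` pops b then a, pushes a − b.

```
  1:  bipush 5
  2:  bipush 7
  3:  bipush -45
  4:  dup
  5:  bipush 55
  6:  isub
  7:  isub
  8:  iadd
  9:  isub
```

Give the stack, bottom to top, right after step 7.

[5, 7, 55]

bipush 5    5
bipush 7    5 7
bipush -45  5 7 -45
dup         5 7 -45 -45
bipush 55   5 7 -45 -45 55
isub        5 7 -45 -100
isub        5 7 55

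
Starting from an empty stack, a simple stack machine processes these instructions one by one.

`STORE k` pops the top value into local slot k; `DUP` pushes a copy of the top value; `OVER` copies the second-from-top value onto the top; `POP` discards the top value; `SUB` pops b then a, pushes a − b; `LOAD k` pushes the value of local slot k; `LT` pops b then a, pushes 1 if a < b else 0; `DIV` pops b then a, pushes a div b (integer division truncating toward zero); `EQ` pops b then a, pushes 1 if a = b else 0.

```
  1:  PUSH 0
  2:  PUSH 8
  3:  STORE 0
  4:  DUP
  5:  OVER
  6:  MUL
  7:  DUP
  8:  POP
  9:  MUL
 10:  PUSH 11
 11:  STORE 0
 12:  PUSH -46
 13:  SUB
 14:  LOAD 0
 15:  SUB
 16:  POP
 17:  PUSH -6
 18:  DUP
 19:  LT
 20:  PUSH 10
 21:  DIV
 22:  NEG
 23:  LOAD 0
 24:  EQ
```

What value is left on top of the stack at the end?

PUSH 0   : 0
PUSH 8   : 0 8
STORE 0  : 0
DUP      : 0 0
OVER     : 0 0 0
MUL      : 0 0
DUP      : 0 0 0
POP      : 0 0
MUL      : 0
PUSH 11  : 0 11
STORE 0  : 0
PUSH -46 : 0 -46
SUB      : 46
LOAD 0   : 46 11
SUB      : 35
POP      : (empty)
PUSH -6  : -6
DUP      : -6 -6
LT       : 0
PUSH 10  : 0 10
DIV      : 0
NEG      : 0
LOAD 0   : 0 11
EQ       : 0

0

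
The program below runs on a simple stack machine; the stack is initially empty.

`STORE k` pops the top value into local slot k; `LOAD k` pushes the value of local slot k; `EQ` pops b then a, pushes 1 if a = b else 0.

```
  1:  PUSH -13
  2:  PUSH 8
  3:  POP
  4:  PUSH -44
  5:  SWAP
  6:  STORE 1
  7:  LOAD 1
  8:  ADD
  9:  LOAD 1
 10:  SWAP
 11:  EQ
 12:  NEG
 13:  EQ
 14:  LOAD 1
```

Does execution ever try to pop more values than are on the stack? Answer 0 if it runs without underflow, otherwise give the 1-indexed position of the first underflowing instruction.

13

PUSH -13 -> [-13]
PUSH 8   -> [-13, 8]
POP      -> [-13]
PUSH -44 -> [-13, -44]
SWAP     -> [-44, -13]
STORE 1  -> [-44]
LOAD 1   -> [-44, -13]
ADD      -> [-57]
LOAD 1   -> [-57, -13]
SWAP     -> [-13, -57]
EQ       -> [0]
NEG      -> [0]
EQ  — needs 2 operands, stack has 1 → underflow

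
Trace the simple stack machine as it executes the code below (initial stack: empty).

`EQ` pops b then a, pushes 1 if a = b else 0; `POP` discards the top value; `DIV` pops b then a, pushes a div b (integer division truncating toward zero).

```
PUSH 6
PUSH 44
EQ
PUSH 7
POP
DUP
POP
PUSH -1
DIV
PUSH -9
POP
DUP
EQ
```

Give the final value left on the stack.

1

PUSH 6  -> 6
PUSH 44 -> 6 44
EQ      -> 0
PUSH 7  -> 0 7
POP     -> 0
DUP     -> 0 0
POP     -> 0
PUSH -1 -> 0 -1
DIV     -> 0
PUSH -9 -> 0 -9
POP     -> 0
DUP     -> 0 0
EQ      -> 1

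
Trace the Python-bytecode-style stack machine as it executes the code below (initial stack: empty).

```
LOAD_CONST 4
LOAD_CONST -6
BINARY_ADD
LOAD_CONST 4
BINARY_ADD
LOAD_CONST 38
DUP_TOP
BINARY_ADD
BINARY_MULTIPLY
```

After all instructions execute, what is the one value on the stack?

152

LOAD_CONST 4    -> [4]
LOAD_CONST -6   -> [4, -6]
BINARY_ADD      -> [-2]
LOAD_CONST 4    -> [-2, 4]
BINARY_ADD      -> [2]
LOAD_CONST 38   -> [2, 38]
DUP_TOP         -> [2, 38, 38]
BINARY_ADD      -> [2, 76]
BINARY_MULTIPLY -> [152]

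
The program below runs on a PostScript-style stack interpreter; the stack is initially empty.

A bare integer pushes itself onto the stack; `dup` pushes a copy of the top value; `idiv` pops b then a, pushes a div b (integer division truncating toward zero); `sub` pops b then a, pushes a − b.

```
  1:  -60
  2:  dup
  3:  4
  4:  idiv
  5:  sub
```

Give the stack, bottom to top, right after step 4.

-60  : [-60]
dup  : [-60, -60]
4    : [-60, -60, 4]
idiv : [-60, -15]

[-60, -15]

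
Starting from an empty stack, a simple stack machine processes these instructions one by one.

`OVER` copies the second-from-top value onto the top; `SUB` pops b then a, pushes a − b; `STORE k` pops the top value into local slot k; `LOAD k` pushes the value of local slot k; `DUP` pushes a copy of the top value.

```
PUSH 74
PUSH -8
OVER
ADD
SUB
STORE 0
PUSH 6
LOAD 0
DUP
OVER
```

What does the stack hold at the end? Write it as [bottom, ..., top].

[6, 8, 8, 8]

PUSH 74 → [74]
PUSH -8 → [74, -8]
OVER    → [74, -8, 74]
ADD     → [74, 66]
SUB     → [8]
STORE 0 → []
PUSH 6  → [6]
LOAD 0  → [6, 8]
DUP     → [6, 8, 8]
OVER    → [6, 8, 8, 8]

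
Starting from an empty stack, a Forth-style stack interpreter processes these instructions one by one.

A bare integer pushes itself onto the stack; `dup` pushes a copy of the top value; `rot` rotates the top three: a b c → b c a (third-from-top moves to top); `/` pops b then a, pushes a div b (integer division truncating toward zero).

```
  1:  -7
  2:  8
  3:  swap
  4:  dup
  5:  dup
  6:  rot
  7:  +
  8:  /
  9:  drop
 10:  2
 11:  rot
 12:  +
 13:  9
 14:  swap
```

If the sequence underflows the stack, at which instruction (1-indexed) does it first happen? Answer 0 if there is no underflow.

11

-7   -> -7
8    -> -7 8
swap -> 8 -7
dup  -> 8 -7 -7
dup  -> 8 -7 -7 -7
rot  -> 8 -7 -7 -7
+    -> 8 -7 -14
/    -> 8 0
drop -> 8
2    -> 8 2
rot  — needs 3 operands, stack has 2 → underflow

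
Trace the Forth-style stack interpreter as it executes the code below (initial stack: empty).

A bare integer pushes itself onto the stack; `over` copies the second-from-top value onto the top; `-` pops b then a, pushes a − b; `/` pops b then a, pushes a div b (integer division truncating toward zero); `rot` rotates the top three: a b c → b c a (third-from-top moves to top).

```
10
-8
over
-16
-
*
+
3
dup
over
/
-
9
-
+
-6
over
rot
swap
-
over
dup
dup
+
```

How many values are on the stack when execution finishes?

10   -> [10]
-8   -> [10, -8]
over -> [10, -8, 10]
-16  -> [10, -8, 10, -16]
-    -> [10, -8, 26]
*    -> [10, -208]
+    -> [-198]
3    -> [-198, 3]
dup  -> [-198, 3, 3]
over -> [-198, 3, 3, 3]
/    -> [-198, 3, 1]
-    -> [-198, 2]
9    -> [-198, 2, 9]
-    -> [-198, -7]
+    -> [-205]
-6   -> [-205, -6]
over -> [-205, -6, -205]
rot  -> [-6, -205, -205]
swap -> [-6, -205, -205]
-    -> [-6, 0]
over -> [-6, 0, -6]
dup  -> [-6, 0, -6, -6]
dup  -> [-6, 0, -6, -6, -6]
+    -> [-6, 0, -6, -12]

4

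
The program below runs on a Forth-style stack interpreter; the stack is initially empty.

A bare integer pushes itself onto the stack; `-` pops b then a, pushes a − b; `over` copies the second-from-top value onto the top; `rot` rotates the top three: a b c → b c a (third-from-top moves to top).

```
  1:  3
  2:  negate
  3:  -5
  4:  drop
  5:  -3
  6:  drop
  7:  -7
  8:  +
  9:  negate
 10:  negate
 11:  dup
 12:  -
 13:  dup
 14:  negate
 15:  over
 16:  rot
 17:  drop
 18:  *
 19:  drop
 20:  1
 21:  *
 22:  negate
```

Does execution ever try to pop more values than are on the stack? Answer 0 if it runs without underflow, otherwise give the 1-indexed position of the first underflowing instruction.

21

3      → 3
negate → -3
-5     → -3 -5
drop   → -3
-3     → -3 -3
drop   → -3
-7     → -3 -7
+      → -10
negate → 10
negate → -10
dup    → -10 -10
-      → 0
dup    → 0 0
negate → 0 0
over   → 0 0 0
rot    → 0 0 0
drop   → 0 0
*      → 0
drop   → (empty)
1      → 1
*  — needs 2 operands, stack has 1 → underflow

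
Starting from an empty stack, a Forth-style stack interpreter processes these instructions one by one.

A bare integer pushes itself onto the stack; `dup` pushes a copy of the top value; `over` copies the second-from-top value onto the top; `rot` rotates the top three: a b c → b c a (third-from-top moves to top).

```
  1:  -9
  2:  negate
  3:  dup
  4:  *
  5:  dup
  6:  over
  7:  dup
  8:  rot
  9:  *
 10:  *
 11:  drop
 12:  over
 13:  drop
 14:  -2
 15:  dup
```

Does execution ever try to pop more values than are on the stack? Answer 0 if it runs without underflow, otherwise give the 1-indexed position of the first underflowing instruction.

-9     → -9
negate → 9
dup    → 9 9
*      → 81
dup    → 81 81
over   → 81 81 81
dup    → 81 81 81 81
rot    → 81 81 81 81
*      → 81 81 6561
*      → 81 531441
drop   → 81
over  — needs 2 operands, stack has 1 → underflow

12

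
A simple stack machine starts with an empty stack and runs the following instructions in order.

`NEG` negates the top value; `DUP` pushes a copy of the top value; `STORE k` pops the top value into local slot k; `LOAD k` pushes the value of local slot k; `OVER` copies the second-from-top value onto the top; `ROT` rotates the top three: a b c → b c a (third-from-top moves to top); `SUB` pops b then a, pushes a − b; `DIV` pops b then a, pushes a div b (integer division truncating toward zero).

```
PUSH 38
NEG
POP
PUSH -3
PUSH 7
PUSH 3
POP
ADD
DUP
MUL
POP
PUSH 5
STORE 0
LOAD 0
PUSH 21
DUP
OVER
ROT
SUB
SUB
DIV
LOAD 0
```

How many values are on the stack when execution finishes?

2

PUSH 38 : 38
NEG     : -38
POP     : (empty)
PUSH -3 : -3
PUSH 7  : -3 7
PUSH 3  : -3 7 3
POP     : -3 7
ADD     : 4
DUP     : 4 4
MUL     : 16
POP     : (empty)
PUSH 5  : 5
STORE 0 : (empty)
LOAD 0  : 5
PUSH 21 : 5 21
DUP     : 5 21 21
OVER    : 5 21 21 21
ROT     : 5 21 21 21
SUB     : 5 21 0
SUB     : 5 21
DIV     : 0
LOAD 0  : 0 5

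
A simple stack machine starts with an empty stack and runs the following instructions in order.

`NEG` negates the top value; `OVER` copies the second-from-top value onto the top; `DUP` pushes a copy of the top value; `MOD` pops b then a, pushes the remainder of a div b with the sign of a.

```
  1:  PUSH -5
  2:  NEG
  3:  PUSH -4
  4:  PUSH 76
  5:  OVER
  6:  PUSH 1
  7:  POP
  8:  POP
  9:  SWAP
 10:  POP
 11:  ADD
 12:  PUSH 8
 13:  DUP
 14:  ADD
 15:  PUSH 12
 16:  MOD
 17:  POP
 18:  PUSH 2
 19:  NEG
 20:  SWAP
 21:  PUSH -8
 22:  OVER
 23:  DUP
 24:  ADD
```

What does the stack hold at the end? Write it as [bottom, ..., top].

PUSH -5 : -5
NEG     : 5
PUSH -4 : 5 -4
PUSH 76 : 5 -4 76
OVER    : 5 -4 76 -4
PUSH 1  : 5 -4 76 -4 1
POP     : 5 -4 76 -4
POP     : 5 -4 76
SWAP    : 5 76 -4
POP     : 5 76
ADD     : 81
PUSH 8  : 81 8
DUP     : 81 8 8
ADD     : 81 16
PUSH 12 : 81 16 12
MOD     : 81 4
POP     : 81
PUSH 2  : 81 2
NEG     : 81 -2
SWAP    : -2 81
PUSH -8 : -2 81 -8
OVER    : -2 81 -8 81
DUP     : -2 81 -8 81 81
ADD     : -2 81 -8 162

[-2, 81, -8, 162]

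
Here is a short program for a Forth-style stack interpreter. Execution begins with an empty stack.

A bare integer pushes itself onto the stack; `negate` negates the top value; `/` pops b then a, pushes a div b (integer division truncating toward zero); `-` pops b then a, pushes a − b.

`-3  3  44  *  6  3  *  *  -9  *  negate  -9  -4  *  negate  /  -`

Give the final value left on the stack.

591

-3      -3
3       -3 3
44      -3 3 44
*       -3 132
6       -3 132 6
3       -3 132 6 3
*       -3 132 18
*       -3 2376
-9      -3 2376 -9
*       -3 -21384
negate  -3 21384
-9      -3 21384 -9
-4      -3 21384 -9 -4
*       -3 21384 36
negate  -3 21384 -36
/       -3 -594
-       591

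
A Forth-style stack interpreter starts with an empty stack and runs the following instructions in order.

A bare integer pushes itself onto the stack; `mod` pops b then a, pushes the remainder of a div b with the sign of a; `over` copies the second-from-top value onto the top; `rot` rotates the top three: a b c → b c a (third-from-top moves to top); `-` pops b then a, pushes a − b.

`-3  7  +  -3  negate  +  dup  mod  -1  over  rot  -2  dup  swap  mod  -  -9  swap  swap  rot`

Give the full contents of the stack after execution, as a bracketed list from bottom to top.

[-1, 0, -9, 0]

-3     : [-3]
7      : [-3, 7]
+      : [4]
-3     : [4, -3]
negate : [4, 3]
+      : [7]
dup    : [7, 7]
mod    : [0]
-1     : [0, -1]
over   : [0, -1, 0]
rot    : [-1, 0, 0]
-2     : [-1, 0, 0, -2]
dup    : [-1, 0, 0, -2, -2]
swap   : [-1, 0, 0, -2, -2]
mod    : [-1, 0, 0, 0]
-      : [-1, 0, 0]
-9     : [-1, 0, 0, -9]
swap   : [-1, 0, -9, 0]
swap   : [-1, 0, 0, -9]
rot    : [-1, 0, -9, 0]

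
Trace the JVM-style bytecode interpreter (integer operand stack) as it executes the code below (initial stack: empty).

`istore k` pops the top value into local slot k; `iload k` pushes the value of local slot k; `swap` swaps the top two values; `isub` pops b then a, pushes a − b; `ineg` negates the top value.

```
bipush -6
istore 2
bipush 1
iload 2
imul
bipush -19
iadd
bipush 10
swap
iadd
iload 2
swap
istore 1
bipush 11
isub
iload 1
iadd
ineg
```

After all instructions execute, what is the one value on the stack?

bipush -6  → -6
istore 2   → (empty)
bipush 1   → 1
iload 2    → 1 -6
imul       → -6
bipush -19 → -6 -19
iadd       → -25
bipush 10  → -25 10
swap       → 10 -25
iadd       → -15
iload 2    → -15 -6
swap       → -6 -15
istore 1   → -6
bipush 11  → -6 11
isub       → -17
iload 1    → -17 -15
iadd       → -32
ineg       → 32

32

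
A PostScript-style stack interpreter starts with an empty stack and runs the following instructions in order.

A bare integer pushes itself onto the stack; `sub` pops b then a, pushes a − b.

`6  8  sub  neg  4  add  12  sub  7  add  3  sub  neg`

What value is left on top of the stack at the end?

6    [6]
8    [6, 8]
sub  [-2]
neg  [2]
4    [2, 4]
add  [6]
12   [6, 12]
sub  [-6]
7    [-6, 7]
add  [1]
3    [1, 3]
sub  [-2]
neg  [2]

2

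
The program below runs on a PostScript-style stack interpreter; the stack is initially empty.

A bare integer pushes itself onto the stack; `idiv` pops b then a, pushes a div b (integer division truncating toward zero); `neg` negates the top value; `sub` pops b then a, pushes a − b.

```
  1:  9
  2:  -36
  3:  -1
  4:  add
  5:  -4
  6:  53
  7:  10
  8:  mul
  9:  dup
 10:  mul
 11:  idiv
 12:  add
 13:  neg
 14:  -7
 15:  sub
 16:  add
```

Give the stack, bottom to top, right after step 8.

9   → [9]
-36 → [9, -36]
-1  → [9, -36, -1]
add → [9, -37]
-4  → [9, -37, -4]
53  → [9, -37, -4, 53]
10  → [9, -37, -4, 53, 10]
mul → [9, -37, -4, 530]

[9, -37, -4, 530]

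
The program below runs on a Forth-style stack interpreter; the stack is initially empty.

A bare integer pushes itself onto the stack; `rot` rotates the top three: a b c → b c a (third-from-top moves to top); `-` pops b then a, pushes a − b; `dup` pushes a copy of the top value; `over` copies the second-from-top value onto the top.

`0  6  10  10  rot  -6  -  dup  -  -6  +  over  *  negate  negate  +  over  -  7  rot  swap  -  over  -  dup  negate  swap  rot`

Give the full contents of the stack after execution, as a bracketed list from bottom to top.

[0, -63, 63, -60]

0      → [0]
6      → [0, 6]
10     → [0, 6, 10]
10     → [0, 6, 10, 10]
rot    → [0, 10, 10, 6]
-6     → [0, 10, 10, 6, -6]
-      → [0, 10, 10, 12]
dup    → [0, 10, 10, 12, 12]
-      → [0, 10, 10, 0]
-6     → [0, 10, 10, 0, -6]
+      → [0, 10, 10, -6]
over   → [0, 10, 10, -6, 10]
*      → [0, 10, 10, -60]
negate → [0, 10, 10, 60]
negate → [0, 10, 10, -60]
+      → [0, 10, -50]
over   → [0, 10, -50, 10]
-      → [0, 10, -60]
7      → [0, 10, -60, 7]
rot    → [0, -60, 7, 10]
swap   → [0, -60, 10, 7]
-      → [0, -60, 3]
over   → [0, -60, 3, -60]
-      → [0, -60, 63]
dup    → [0, -60, 63, 63]
negate → [0, -60, 63, -63]
swap   → [0, -60, -63, 63]
rot    → [0, -63, 63, -60]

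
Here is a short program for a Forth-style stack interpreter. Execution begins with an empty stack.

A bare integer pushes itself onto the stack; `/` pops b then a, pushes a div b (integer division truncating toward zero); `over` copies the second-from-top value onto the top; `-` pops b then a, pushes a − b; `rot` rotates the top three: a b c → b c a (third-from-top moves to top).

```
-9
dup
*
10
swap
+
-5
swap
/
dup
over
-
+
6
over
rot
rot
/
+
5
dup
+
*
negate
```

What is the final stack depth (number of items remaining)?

-9      -9
dup     -9 -9
*       81
10      81 10
swap    10 81
+       91
-5      91 -5
swap    -5 91
/       0
dup     0 0
over    0 0 0
-       0 0
+       0
6       0 6
over    0 6 0
rot     6 0 0
rot     0 0 6
/       0 0
+       0
5       0 5
dup     0 5 5
+       0 10
*       0
negate  0

1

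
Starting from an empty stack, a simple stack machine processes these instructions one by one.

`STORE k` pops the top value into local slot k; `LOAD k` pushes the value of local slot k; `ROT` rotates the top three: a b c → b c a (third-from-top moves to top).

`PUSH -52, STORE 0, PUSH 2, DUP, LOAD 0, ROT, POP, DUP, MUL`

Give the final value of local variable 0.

PUSH -52 -> [-52]
STORE 0  -> []
PUSH 2   -> [2]
DUP      -> [2, 2]
LOAD 0   -> [2, 2, -52]
ROT      -> [2, -52, 2]
POP      -> [2, -52]
DUP      -> [2, -52, -52]
MUL      -> [2, 2704]

-52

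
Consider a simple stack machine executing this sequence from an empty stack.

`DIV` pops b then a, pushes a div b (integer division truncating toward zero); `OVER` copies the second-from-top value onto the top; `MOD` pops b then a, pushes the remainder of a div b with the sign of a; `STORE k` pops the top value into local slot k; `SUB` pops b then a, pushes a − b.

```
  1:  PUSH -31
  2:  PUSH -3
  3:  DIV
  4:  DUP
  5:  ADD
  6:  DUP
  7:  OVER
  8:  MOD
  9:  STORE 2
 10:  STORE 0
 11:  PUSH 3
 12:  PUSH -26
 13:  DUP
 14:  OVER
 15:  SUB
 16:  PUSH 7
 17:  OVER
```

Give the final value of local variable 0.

20

PUSH -31 → -31
PUSH -3  → -31 -3
DIV      → 10
DUP      → 10 10
ADD      → 20
DUP      → 20 20
OVER     → 20 20 20
MOD      → 20 0
STORE 2  → 20
STORE 0  → (empty)
PUSH 3   → 3
PUSH -26 → 3 -26
DUP      → 3 -26 -26
OVER     → 3 -26 -26 -26
SUB      → 3 -26 0
PUSH 7   → 3 -26 0 7
OVER     → 3 -26 0 7 0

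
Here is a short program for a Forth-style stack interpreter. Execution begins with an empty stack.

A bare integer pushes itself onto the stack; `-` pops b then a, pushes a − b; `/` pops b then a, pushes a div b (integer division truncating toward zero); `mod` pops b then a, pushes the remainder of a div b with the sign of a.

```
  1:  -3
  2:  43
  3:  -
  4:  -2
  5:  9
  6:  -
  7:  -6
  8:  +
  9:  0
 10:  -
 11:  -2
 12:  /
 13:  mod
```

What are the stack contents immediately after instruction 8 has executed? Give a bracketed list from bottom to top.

-3 : [-3]
43 : [-3, 43]
-  : [-46]
-2 : [-46, -2]
9  : [-46, -2, 9]
-  : [-46, -11]
-6 : [-46, -11, -6]
+  : [-46, -17]

[-46, -17]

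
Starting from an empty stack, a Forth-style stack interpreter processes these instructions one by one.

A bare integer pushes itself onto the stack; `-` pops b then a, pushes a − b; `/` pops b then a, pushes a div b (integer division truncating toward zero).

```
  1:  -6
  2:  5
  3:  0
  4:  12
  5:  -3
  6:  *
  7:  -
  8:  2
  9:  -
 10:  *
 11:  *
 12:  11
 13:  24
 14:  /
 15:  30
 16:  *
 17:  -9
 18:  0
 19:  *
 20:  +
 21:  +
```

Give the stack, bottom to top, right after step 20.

-6 → [-6]
5  → [-6, 5]
0  → [-6, 5, 0]
12 → [-6, 5, 0, 12]
-3 → [-6, 5, 0, 12, -3]
*  → [-6, 5, 0, -36]
-  → [-6, 5, 36]
2  → [-6, 5, 36, 2]
-  → [-6, 5, 34]
*  → [-6, 170]
*  → [-1020]
11 → [-1020, 11]
24 → [-1020, 11, 24]
/  → [-1020, 0]
30 → [-1020, 0, 30]
*  → [-1020, 0]
-9 → [-1020, 0, -9]
0  → [-1020, 0, -9, 0]
*  → [-1020, 0, 0]
+  → [-1020, 0]

[-1020, 0]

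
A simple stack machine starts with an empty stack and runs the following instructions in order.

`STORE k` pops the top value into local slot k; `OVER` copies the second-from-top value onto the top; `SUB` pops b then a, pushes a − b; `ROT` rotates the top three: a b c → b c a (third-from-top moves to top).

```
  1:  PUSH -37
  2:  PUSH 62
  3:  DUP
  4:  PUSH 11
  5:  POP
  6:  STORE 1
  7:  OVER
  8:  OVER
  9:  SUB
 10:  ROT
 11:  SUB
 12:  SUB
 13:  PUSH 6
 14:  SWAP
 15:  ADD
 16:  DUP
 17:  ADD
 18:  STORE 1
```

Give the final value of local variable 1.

260

PUSH -37 -> -37
PUSH 62  -> -37 62
DUP      -> -37 62 62
PUSH 11  -> -37 62 62 11
POP      -> -37 62 62
STORE 1  -> -37 62
OVER     -> -37 62 -37
OVER     -> -37 62 -37 62
SUB      -> -37 62 -99
ROT      -> 62 -99 -37
SUB      -> 62 -62
SUB      -> 124
PUSH 6   -> 124 6
SWAP     -> 6 124
ADD      -> 130
DUP      -> 130 130
ADD      -> 260
STORE 1  -> (empty)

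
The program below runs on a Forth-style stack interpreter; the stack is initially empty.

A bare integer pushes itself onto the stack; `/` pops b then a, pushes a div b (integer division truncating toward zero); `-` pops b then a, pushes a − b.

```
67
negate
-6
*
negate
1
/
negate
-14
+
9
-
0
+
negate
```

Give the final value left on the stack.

-379

67     -> 67
negate -> -67
-6     -> -67 -6
*      -> 402
negate -> -402
1      -> -402 1
/      -> -402
negate -> 402
-14    -> 402 -14
+      -> 388
9      -> 388 9
-      -> 379
0      -> 379 0
+      -> 379
negate -> -379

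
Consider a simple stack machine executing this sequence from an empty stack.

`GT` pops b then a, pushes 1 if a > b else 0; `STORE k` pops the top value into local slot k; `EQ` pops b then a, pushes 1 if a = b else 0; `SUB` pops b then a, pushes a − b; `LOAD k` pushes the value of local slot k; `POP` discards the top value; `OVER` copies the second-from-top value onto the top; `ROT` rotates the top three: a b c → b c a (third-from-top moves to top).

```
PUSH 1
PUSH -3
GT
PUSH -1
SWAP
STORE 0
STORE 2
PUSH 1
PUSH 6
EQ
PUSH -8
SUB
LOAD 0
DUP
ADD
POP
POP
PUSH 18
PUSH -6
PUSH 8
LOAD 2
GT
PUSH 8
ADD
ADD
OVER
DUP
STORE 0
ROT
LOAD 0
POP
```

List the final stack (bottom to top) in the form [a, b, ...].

PUSH 1   [1]
PUSH -3  [1, -3]
GT       [1]
PUSH -1  [1, -1]
SWAP     [-1, 1]
STORE 0  [-1]
STORE 2  []
PUSH 1   [1]
PUSH 6   [1, 6]
EQ       [0]
PUSH -8  [0, -8]
SUB      [8]
LOAD 0   [8, 1]
DUP      [8, 1, 1]
ADD      [8, 2]
POP      [8]
POP      []
PUSH 18  [18]
PUSH -6  [18, -6]
PUSH 8   [18, -6, 8]
LOAD 2   [18, -6, 8, -1]
GT       [18, -6, 1]
PUSH 8   [18, -6, 1, 8]
ADD      [18, -6, 9]
ADD      [18, 3]
OVER     [18, 3, 18]
DUP      [18, 3, 18, 18]
STORE 0  [18, 3, 18]
ROT      [3, 18, 18]
LOAD 0   [3, 18, 18, 18]
POP      [3, 18, 18]

[3, 18, 18]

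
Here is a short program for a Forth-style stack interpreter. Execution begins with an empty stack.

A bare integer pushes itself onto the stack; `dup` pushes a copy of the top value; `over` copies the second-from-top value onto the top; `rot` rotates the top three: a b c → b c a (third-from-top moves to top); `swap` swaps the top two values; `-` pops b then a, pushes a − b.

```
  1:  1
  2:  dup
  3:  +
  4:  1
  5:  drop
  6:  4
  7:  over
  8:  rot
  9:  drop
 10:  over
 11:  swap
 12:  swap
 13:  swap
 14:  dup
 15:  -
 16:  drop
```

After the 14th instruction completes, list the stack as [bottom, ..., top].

1    → 1
dup  → 1 1
+    → 2
1    → 2 1
drop → 2
4    → 2 4
over → 2 4 2
rot  → 4 2 2
drop → 4 2
over → 4 2 4
swap → 4 4 2
swap → 4 2 4
swap → 4 4 2
dup  → 4 4 2 2

[4, 4, 2, 2]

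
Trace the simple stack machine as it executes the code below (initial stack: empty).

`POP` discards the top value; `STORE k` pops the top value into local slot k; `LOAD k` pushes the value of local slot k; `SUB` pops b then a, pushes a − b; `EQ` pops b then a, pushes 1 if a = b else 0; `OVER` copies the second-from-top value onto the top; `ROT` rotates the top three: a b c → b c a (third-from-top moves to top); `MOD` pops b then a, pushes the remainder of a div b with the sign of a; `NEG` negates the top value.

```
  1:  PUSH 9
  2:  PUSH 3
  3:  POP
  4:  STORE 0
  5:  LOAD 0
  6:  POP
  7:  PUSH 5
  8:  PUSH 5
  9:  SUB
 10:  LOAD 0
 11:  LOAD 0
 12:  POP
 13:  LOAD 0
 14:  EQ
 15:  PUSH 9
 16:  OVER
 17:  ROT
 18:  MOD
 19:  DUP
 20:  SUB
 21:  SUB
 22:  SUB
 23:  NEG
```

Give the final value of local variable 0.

PUSH 9  : [9]
PUSH 3  : [9, 3]
POP     : [9]
STORE 0 : []
LOAD 0  : [9]
POP     : []
PUSH 5  : [5]
PUSH 5  : [5, 5]
SUB     : [0]
LOAD 0  : [0, 9]
LOAD 0  : [0, 9, 9]
POP     : [0, 9]
LOAD 0  : [0, 9, 9]
EQ      : [0, 1]
PUSH 9  : [0, 1, 9]
OVER    : [0, 1, 9, 1]
ROT     : [0, 9, 1, 1]
MOD     : [0, 9, 0]
DUP     : [0, 9, 0, 0]
SUB     : [0, 9, 0]
SUB     : [0, 9]
SUB     : [-9]
NEG     : [9]

9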